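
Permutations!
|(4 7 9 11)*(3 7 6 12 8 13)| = |(3 7 9 11 4 6 12 8 13)| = 9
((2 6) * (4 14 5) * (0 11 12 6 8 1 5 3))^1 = ((0 11 12 6 2 8 1 5 4 14 3))^1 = (0 11 12 6 2 8 1 5 4 14 3)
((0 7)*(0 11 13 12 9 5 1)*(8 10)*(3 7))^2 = (0 7 13 9 1 3 11 12 5) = ((0 3 7 11 13 12 9 5 1)(8 10))^2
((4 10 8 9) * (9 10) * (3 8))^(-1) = ((3 8 10)(4 9))^(-1) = (3 10 8)(4 9)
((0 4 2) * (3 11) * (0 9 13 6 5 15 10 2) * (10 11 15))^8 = ((0 4)(2 9 13 6 5 10)(3 15 11))^8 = (2 13 5)(3 11 15)(6 10 9)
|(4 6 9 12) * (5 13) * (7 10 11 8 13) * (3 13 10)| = 12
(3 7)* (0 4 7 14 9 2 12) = (0 4 7 3 14 9 2 12) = [4, 1, 12, 14, 7, 5, 6, 3, 8, 2, 10, 11, 0, 13, 9]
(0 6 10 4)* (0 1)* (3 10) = (0 6 3 10 4 1) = [6, 0, 2, 10, 1, 5, 3, 7, 8, 9, 4]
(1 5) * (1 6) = (1 5 6) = [0, 5, 2, 3, 4, 6, 1]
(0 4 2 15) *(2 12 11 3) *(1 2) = (0 4 12 11 3 1 2 15) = [4, 2, 15, 1, 12, 5, 6, 7, 8, 9, 10, 3, 11, 13, 14, 0]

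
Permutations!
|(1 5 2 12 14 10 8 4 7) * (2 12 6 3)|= |(1 5 12 14 10 8 4 7)(2 6 3)|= 24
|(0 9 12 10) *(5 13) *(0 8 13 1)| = 8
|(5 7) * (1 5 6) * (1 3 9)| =|(1 5 7 6 3 9)| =6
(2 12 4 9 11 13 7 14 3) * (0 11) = [11, 1, 12, 2, 9, 5, 6, 14, 8, 0, 10, 13, 4, 7, 3] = (0 11 13 7 14 3 2 12 4 9)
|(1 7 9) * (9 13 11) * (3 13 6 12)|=8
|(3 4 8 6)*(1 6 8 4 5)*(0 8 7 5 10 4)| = 9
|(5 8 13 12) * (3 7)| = |(3 7)(5 8 13 12)| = 4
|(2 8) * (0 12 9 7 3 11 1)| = 14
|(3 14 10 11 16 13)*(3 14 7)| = |(3 7)(10 11 16 13 14)| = 10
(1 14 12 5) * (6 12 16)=[0, 14, 2, 3, 4, 1, 12, 7, 8, 9, 10, 11, 5, 13, 16, 15, 6]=(1 14 16 6 12 5)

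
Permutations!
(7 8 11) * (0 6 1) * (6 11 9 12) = (0 11 7 8 9 12 6 1) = [11, 0, 2, 3, 4, 5, 1, 8, 9, 12, 10, 7, 6]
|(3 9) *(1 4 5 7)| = 4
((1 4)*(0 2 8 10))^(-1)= (0 10 8 2)(1 4)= ((0 2 8 10)(1 4))^(-1)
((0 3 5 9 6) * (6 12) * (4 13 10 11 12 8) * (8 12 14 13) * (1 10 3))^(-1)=((0 1 10 11 14 13 3 5 9 12 6)(4 8))^(-1)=(0 6 12 9 5 3 13 14 11 10 1)(4 8)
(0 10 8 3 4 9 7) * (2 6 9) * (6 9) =[10, 1, 9, 4, 2, 5, 6, 0, 3, 7, 8] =(0 10 8 3 4 2 9 7)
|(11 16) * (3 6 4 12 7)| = 10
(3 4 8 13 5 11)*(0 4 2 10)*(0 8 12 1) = (0 4 12 1)(2 10 8 13 5 11 3) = [4, 0, 10, 2, 12, 11, 6, 7, 13, 9, 8, 3, 1, 5]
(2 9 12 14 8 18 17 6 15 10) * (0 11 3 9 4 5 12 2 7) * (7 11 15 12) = [15, 1, 4, 9, 5, 7, 12, 0, 18, 2, 11, 3, 14, 13, 8, 10, 16, 6, 17] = (0 15 10 11 3 9 2 4 5 7)(6 12 14 8 18 17)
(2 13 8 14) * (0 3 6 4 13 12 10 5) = (0 3 6 4 13 8 14 2 12 10 5) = [3, 1, 12, 6, 13, 0, 4, 7, 14, 9, 5, 11, 10, 8, 2]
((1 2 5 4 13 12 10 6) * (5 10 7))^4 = ((1 2 10 6)(4 13 12 7 5))^4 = (4 5 7 12 13)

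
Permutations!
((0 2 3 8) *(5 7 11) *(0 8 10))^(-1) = ((0 2 3 10)(5 7 11))^(-1) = (0 10 3 2)(5 11 7)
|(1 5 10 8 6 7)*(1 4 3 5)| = 7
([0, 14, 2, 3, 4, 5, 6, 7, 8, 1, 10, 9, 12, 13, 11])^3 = (1 9 11 14)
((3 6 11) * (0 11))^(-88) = (11)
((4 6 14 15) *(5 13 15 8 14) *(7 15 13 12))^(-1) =((4 6 5 12 7 15)(8 14))^(-1) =(4 15 7 12 5 6)(8 14)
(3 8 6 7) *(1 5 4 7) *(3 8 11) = [0, 5, 2, 11, 7, 4, 1, 8, 6, 9, 10, 3] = (1 5 4 7 8 6)(3 11)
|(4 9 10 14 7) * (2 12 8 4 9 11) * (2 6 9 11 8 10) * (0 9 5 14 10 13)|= 10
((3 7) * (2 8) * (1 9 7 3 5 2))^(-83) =((1 9 7 5 2 8))^(-83) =(1 9 7 5 2 8)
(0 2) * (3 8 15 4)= (0 2)(3 8 15 4)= [2, 1, 0, 8, 3, 5, 6, 7, 15, 9, 10, 11, 12, 13, 14, 4]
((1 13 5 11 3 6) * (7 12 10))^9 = (1 11)(3 13)(5 6) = ((1 13 5 11 3 6)(7 12 10))^9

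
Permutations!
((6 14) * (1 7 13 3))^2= (14)(1 13)(3 7)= ((1 7 13 3)(6 14))^2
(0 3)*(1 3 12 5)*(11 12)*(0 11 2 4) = (0 2 4)(1 3 11 12 5) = [2, 3, 4, 11, 0, 1, 6, 7, 8, 9, 10, 12, 5]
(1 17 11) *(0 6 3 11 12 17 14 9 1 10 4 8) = [6, 14, 2, 11, 8, 5, 3, 7, 0, 1, 4, 10, 17, 13, 9, 15, 16, 12] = (0 6 3 11 10 4 8)(1 14 9)(12 17)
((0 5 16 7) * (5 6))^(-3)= ((0 6 5 16 7))^(-3)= (0 5 7 6 16)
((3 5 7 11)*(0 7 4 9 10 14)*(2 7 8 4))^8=((0 8 4 9 10 14)(2 7 11 3 5))^8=(0 4 10)(2 3 7 5 11)(8 9 14)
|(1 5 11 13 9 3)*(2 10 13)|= 8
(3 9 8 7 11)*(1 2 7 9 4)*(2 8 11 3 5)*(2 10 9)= (1 8 2 7 3 4)(5 10 9 11)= [0, 8, 7, 4, 1, 10, 6, 3, 2, 11, 9, 5]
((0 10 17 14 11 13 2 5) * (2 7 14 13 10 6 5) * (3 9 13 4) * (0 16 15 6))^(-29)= ((3 9 13 7 14 11 10 17 4)(5 16 15 6))^(-29)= (3 17 11 7 9 4 10 14 13)(5 6 15 16)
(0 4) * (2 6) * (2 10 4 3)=(0 3 2 6 10 4)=[3, 1, 6, 2, 0, 5, 10, 7, 8, 9, 4]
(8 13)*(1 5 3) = (1 5 3)(8 13) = [0, 5, 2, 1, 4, 3, 6, 7, 13, 9, 10, 11, 12, 8]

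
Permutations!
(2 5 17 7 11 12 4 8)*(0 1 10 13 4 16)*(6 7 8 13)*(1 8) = (0 8 2 5 17 1 10 6 7 11 12 16)(4 13) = [8, 10, 5, 3, 13, 17, 7, 11, 2, 9, 6, 12, 16, 4, 14, 15, 0, 1]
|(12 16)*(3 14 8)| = 6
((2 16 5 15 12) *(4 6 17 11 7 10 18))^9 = ((2 16 5 15 12)(4 6 17 11 7 10 18))^9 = (2 12 15 5 16)(4 17 7 18 6 11 10)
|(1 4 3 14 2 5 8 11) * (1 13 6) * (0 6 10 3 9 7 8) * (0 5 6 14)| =13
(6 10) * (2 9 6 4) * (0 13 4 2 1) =(0 13 4 1)(2 9 6 10) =[13, 0, 9, 3, 1, 5, 10, 7, 8, 6, 2, 11, 12, 4]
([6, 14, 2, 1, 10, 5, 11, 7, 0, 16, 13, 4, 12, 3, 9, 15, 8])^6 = (0 3)(1 6)(4 9)(8 13)(10 16)(11 14)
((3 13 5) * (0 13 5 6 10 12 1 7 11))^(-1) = (0 11 7 1 12 10 6 13)(3 5)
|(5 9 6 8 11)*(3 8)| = 6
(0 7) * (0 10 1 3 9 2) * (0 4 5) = (0 7 10 1 3 9 2 4 5) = [7, 3, 4, 9, 5, 0, 6, 10, 8, 2, 1]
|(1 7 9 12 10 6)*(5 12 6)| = |(1 7 9 6)(5 12 10)| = 12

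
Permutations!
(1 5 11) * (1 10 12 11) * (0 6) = (0 6)(1 5)(10 12 11) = [6, 5, 2, 3, 4, 1, 0, 7, 8, 9, 12, 10, 11]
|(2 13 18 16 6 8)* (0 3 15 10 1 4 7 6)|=13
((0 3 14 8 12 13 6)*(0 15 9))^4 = (0 12 9 8 15 14 6 3 13)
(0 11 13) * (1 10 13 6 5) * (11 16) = [16, 10, 2, 3, 4, 1, 5, 7, 8, 9, 13, 6, 12, 0, 14, 15, 11] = (0 16 11 6 5 1 10 13)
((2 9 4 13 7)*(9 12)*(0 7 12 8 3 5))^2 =(0 2 3)(4 12)(5 7 8)(9 13)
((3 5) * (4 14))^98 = (14) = ((3 5)(4 14))^98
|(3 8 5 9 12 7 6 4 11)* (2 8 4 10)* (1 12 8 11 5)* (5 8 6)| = 12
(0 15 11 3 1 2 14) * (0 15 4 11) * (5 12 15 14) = (0 4 11 3 1 2 5 12 15) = [4, 2, 5, 1, 11, 12, 6, 7, 8, 9, 10, 3, 15, 13, 14, 0]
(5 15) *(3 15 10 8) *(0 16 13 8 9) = (0 16 13 8 3 15 5 10 9) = [16, 1, 2, 15, 4, 10, 6, 7, 3, 0, 9, 11, 12, 8, 14, 5, 13]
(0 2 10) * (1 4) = [2, 4, 10, 3, 1, 5, 6, 7, 8, 9, 0] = (0 2 10)(1 4)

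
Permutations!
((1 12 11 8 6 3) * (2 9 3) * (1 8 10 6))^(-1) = (1 8 3 9 2 6 10 11 12)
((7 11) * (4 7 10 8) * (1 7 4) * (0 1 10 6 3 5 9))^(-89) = (0 9 5 3 6 11 7 1)(8 10)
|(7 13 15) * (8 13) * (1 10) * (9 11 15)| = 6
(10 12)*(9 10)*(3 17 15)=(3 17 15)(9 10 12)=[0, 1, 2, 17, 4, 5, 6, 7, 8, 10, 12, 11, 9, 13, 14, 3, 16, 15]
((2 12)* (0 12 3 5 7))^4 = (0 5 2)(3 12 7)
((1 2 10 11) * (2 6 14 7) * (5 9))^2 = (1 14 2 11 6 7 10)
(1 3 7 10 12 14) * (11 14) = (1 3 7 10 12 11 14) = [0, 3, 2, 7, 4, 5, 6, 10, 8, 9, 12, 14, 11, 13, 1]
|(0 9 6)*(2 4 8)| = 3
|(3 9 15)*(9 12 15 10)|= |(3 12 15)(9 10)|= 6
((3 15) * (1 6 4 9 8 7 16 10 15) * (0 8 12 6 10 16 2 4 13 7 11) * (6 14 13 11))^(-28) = (16)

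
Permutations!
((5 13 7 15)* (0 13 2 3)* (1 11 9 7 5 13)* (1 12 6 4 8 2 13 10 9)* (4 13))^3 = (0 13 8)(1 11)(2 12 5)(3 6 4)(7 9 10 15)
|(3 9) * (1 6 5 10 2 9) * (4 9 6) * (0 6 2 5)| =4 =|(0 6)(1 4 9 3)(5 10)|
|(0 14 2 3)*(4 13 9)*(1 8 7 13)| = |(0 14 2 3)(1 8 7 13 9 4)| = 12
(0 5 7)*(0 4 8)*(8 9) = (0 5 7 4 9 8) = [5, 1, 2, 3, 9, 7, 6, 4, 0, 8]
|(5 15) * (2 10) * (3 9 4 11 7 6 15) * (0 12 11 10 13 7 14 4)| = 14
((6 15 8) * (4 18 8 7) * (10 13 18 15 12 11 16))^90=((4 15 7)(6 12 11 16 10 13 18 8))^90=(6 11 10 18)(8 12 16 13)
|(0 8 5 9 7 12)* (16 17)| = 6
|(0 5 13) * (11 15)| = 6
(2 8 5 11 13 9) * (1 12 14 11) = (1 12 14 11 13 9 2 8 5) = [0, 12, 8, 3, 4, 1, 6, 7, 5, 2, 10, 13, 14, 9, 11]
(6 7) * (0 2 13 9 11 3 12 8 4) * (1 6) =(0 2 13 9 11 3 12 8 4)(1 6 7) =[2, 6, 13, 12, 0, 5, 7, 1, 4, 11, 10, 3, 8, 9]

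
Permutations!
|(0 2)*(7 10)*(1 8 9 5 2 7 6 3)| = 10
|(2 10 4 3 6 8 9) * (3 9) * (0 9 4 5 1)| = |(0 9 2 10 5 1)(3 6 8)| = 6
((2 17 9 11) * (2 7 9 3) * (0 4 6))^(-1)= (0 6 4)(2 3 17)(7 11 9)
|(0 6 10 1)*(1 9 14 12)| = 7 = |(0 6 10 9 14 12 1)|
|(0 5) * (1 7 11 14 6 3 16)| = |(0 5)(1 7 11 14 6 3 16)| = 14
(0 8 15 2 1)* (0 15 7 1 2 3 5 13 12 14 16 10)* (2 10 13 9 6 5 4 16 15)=(0 8 7 1 2 10)(3 4 16 13 12 14 15)(5 9 6)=[8, 2, 10, 4, 16, 9, 5, 1, 7, 6, 0, 11, 14, 12, 15, 3, 13]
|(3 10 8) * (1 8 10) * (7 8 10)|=5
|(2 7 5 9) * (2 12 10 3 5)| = 10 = |(2 7)(3 5 9 12 10)|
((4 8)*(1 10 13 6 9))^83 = (1 6 10 9 13)(4 8)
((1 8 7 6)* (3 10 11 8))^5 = ((1 3 10 11 8 7 6))^5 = (1 7 11 3 6 8 10)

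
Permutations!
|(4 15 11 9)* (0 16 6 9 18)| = 8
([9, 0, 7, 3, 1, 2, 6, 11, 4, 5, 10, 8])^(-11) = [4, 8, 9, 3, 11, 0, 6, 5, 7, 1, 10, 2]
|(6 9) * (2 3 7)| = |(2 3 7)(6 9)| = 6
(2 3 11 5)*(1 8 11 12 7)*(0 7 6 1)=(0 7)(1 8 11 5 2 3 12 6)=[7, 8, 3, 12, 4, 2, 1, 0, 11, 9, 10, 5, 6]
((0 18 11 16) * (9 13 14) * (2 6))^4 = ((0 18 11 16)(2 6)(9 13 14))^4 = (18)(9 13 14)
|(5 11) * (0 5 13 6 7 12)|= |(0 5 11 13 6 7 12)|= 7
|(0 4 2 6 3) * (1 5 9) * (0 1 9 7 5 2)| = 4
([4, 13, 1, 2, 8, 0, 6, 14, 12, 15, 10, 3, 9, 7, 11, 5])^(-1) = [5, 2, 3, 11, 0, 15, 6, 13, 4, 12, 10, 14, 8, 1, 7, 9]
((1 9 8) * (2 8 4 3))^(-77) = (1 9 4 3 2 8)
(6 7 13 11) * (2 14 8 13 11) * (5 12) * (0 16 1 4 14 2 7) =(0 16 1 4 14 8 13 7 11 6)(5 12) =[16, 4, 2, 3, 14, 12, 0, 11, 13, 9, 10, 6, 5, 7, 8, 15, 1]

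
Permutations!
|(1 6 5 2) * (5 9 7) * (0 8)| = |(0 8)(1 6 9 7 5 2)| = 6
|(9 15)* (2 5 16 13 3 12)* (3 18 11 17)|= 18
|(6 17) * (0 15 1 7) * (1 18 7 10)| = |(0 15 18 7)(1 10)(6 17)| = 4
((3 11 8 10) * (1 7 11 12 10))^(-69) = (12)(1 8 11 7)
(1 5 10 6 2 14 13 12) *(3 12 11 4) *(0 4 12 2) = (0 4 3 2 14 13 11 12 1 5 10 6) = [4, 5, 14, 2, 3, 10, 0, 7, 8, 9, 6, 12, 1, 11, 13]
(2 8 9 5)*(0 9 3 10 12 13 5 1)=(0 9 1)(2 8 3 10 12 13 5)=[9, 0, 8, 10, 4, 2, 6, 7, 3, 1, 12, 11, 13, 5]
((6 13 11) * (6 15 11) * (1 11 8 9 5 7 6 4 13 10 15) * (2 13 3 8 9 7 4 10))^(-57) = ((1 11)(2 13 10 15 9 5 4 3 8 7 6))^(-57) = (1 11)(2 7 3 5 15 13 6 8 4 9 10)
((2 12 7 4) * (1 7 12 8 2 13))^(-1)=(1 13 4 7)(2 8)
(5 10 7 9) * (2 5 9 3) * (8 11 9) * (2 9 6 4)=[0, 1, 5, 9, 2, 10, 4, 3, 11, 8, 7, 6]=(2 5 10 7 3 9 8 11 6 4)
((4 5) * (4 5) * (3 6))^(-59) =(3 6)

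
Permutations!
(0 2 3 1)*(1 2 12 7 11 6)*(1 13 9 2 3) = (0 12 7 11 6 13 9 2 1) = [12, 0, 1, 3, 4, 5, 13, 11, 8, 2, 10, 6, 7, 9]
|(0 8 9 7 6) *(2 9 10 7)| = 10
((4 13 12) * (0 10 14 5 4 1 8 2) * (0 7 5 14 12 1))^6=((14)(0 10 12)(1 8 2 7 5 4 13))^6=(14)(1 13 4 5 7 2 8)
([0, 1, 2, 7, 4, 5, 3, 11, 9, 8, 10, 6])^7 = [0, 1, 2, 6, 4, 5, 11, 3, 9, 8, 10, 7]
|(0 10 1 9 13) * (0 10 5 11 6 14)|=20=|(0 5 11 6 14)(1 9 13 10)|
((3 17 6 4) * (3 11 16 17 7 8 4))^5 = (3 16 8 6 11 7 17 4)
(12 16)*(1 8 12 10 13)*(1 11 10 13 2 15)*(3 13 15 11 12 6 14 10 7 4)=(1 8 6 14 10 2 11 7 4 3 13 12 16 15)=[0, 8, 11, 13, 3, 5, 14, 4, 6, 9, 2, 7, 16, 12, 10, 1, 15]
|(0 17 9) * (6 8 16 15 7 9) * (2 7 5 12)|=|(0 17 6 8 16 15 5 12 2 7 9)|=11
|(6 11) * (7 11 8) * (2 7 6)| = |(2 7 11)(6 8)| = 6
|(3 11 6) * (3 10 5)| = 5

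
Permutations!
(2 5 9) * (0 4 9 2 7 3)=[4, 1, 5, 0, 9, 2, 6, 3, 8, 7]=(0 4 9 7 3)(2 5)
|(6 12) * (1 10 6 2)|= 5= |(1 10 6 12 2)|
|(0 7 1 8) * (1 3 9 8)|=5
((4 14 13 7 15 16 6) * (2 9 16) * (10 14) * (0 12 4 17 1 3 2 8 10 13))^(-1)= ((0 12 4 13 7 15 8 10 14)(1 3 2 9 16 6 17))^(-1)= (0 14 10 8 15 7 13 4 12)(1 17 6 16 9 2 3)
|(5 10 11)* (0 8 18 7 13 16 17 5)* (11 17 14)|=|(0 8 18 7 13 16 14 11)(5 10 17)|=24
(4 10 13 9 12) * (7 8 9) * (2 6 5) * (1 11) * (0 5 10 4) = (0 5 2 6 10 13 7 8 9 12)(1 11) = [5, 11, 6, 3, 4, 2, 10, 8, 9, 12, 13, 1, 0, 7]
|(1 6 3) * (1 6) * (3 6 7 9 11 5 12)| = 6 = |(3 7 9 11 5 12)|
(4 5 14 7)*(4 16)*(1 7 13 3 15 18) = (1 7 16 4 5 14 13 3 15 18) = [0, 7, 2, 15, 5, 14, 6, 16, 8, 9, 10, 11, 12, 3, 13, 18, 4, 17, 1]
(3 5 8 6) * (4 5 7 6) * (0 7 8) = (0 7 6 3 8 4 5) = [7, 1, 2, 8, 5, 0, 3, 6, 4]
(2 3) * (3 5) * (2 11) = [0, 1, 5, 11, 4, 3, 6, 7, 8, 9, 10, 2] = (2 5 3 11)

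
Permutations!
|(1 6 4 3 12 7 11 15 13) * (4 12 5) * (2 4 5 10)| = 28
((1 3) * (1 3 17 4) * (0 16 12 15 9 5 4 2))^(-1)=(0 2 17 1 4 5 9 15 12 16)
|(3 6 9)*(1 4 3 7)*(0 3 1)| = 10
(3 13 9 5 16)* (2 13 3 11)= (2 13 9 5 16 11)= [0, 1, 13, 3, 4, 16, 6, 7, 8, 5, 10, 2, 12, 9, 14, 15, 11]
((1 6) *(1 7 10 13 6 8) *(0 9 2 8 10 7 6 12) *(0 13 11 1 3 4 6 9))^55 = (1 10 11)(2 8 3 4 6 9)(12 13)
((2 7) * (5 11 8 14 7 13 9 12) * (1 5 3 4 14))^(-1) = ((1 5 11 8)(2 13 9 12 3 4 14 7))^(-1) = (1 8 11 5)(2 7 14 4 3 12 9 13)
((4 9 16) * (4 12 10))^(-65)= ((4 9 16 12 10))^(-65)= (16)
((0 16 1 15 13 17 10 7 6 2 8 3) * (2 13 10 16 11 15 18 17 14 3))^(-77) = (0 7 3 10 14 15 13 11 6)(1 16 17 18)(2 8)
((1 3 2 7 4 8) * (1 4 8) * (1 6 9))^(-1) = ((1 3 2 7 8 4 6 9))^(-1) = (1 9 6 4 8 7 2 3)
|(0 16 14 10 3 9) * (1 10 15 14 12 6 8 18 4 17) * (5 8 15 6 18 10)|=|(0 16 12 18 4 17 1 5 8 10 3 9)(6 15 14)|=12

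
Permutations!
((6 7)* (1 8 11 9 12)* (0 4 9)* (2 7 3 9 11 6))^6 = ((0 4 11)(1 8 6 3 9 12)(2 7))^6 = (12)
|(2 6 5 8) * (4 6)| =5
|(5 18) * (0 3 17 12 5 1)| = |(0 3 17 12 5 18 1)| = 7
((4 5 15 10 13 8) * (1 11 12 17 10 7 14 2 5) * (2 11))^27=(1 2 5 15 7 14 11 12 17 10 13 8 4)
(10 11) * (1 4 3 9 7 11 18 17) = [0, 4, 2, 9, 3, 5, 6, 11, 8, 7, 18, 10, 12, 13, 14, 15, 16, 1, 17] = (1 4 3 9 7 11 10 18 17)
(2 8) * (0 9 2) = (0 9 2 8) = [9, 1, 8, 3, 4, 5, 6, 7, 0, 2]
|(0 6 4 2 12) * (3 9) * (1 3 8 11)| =5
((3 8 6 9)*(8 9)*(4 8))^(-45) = (3 9)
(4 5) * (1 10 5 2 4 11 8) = [0, 10, 4, 3, 2, 11, 6, 7, 1, 9, 5, 8] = (1 10 5 11 8)(2 4)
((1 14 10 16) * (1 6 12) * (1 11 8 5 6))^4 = (16)(5 8 11 12 6)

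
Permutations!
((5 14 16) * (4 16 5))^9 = ((4 16)(5 14))^9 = (4 16)(5 14)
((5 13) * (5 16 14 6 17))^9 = (5 14)(6 13)(16 17)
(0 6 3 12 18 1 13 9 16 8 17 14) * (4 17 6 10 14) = [10, 13, 2, 12, 17, 5, 3, 7, 6, 16, 14, 11, 18, 9, 0, 15, 8, 4, 1] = (0 10 14)(1 13 9 16 8 6 3 12 18)(4 17)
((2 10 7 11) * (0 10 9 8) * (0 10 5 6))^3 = (2 10)(7 9)(8 11)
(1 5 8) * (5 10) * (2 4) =(1 10 5 8)(2 4) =[0, 10, 4, 3, 2, 8, 6, 7, 1, 9, 5]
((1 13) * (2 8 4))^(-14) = (13)(2 8 4)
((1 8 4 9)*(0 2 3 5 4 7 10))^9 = (0 10 7 8 1 9 4 5 3 2) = ((0 2 3 5 4 9 1 8 7 10))^9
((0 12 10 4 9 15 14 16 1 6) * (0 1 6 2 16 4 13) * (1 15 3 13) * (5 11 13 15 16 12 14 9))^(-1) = ((0 14 4 5 11 13)(1 2 12 10)(3 15 9)(6 16))^(-1) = (0 13 11 5 4 14)(1 10 12 2)(3 9 15)(6 16)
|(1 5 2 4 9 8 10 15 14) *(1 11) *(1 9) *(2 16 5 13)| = |(1 13 2 4)(5 16)(8 10 15 14 11 9)| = 12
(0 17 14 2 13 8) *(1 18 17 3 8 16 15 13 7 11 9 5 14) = (0 3 8)(1 18 17)(2 7 11 9 5 14)(13 16 15) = [3, 18, 7, 8, 4, 14, 6, 11, 0, 5, 10, 9, 12, 16, 2, 13, 15, 1, 17]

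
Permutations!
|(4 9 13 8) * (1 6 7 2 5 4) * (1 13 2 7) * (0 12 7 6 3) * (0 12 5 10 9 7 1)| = 30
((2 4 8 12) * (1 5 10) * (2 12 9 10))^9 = ((12)(1 5 2 4 8 9 10))^9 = (12)(1 2 8 10 5 4 9)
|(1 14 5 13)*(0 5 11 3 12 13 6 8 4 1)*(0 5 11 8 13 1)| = 24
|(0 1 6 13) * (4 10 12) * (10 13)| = |(0 1 6 10 12 4 13)| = 7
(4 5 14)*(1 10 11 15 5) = [0, 10, 2, 3, 1, 14, 6, 7, 8, 9, 11, 15, 12, 13, 4, 5] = (1 10 11 15 5 14 4)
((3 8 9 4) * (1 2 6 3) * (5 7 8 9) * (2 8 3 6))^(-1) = ((1 8 5 7 3 9 4))^(-1) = (1 4 9 3 7 5 8)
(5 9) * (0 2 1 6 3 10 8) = (0 2 1 6 3 10 8)(5 9) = [2, 6, 1, 10, 4, 9, 3, 7, 0, 5, 8]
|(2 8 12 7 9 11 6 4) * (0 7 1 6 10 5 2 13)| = 13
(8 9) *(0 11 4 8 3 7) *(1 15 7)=(0 11 4 8 9 3 1 15 7)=[11, 15, 2, 1, 8, 5, 6, 0, 9, 3, 10, 4, 12, 13, 14, 7]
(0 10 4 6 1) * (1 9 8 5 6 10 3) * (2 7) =[3, 0, 7, 1, 10, 6, 9, 2, 5, 8, 4] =(0 3 1)(2 7)(4 10)(5 6 9 8)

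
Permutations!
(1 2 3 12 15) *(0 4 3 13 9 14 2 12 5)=[4, 12, 13, 5, 3, 0, 6, 7, 8, 14, 10, 11, 15, 9, 2, 1]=(0 4 3 5)(1 12 15)(2 13 9 14)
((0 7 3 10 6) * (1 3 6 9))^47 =((0 7 6)(1 3 10 9))^47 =(0 6 7)(1 9 10 3)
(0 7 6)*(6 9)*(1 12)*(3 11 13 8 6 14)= (0 7 9 14 3 11 13 8 6)(1 12)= [7, 12, 2, 11, 4, 5, 0, 9, 6, 14, 10, 13, 1, 8, 3]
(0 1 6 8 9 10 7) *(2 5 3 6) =(0 1 2 5 3 6 8 9 10 7) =[1, 2, 5, 6, 4, 3, 8, 0, 9, 10, 7]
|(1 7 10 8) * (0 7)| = |(0 7 10 8 1)| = 5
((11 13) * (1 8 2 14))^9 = (1 8 2 14)(11 13)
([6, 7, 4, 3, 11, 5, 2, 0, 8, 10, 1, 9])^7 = [1, 9, 0, 3, 6, 5, 7, 10, 8, 4, 11, 2]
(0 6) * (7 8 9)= (0 6)(7 8 9)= [6, 1, 2, 3, 4, 5, 0, 8, 9, 7]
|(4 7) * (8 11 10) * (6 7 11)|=|(4 11 10 8 6 7)|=6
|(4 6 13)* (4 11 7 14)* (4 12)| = |(4 6 13 11 7 14 12)| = 7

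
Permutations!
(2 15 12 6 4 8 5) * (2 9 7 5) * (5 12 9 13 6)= (2 15 9 7 12 5 13 6 4 8)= [0, 1, 15, 3, 8, 13, 4, 12, 2, 7, 10, 11, 5, 6, 14, 9]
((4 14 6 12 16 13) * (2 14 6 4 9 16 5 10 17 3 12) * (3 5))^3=(17)(2 6 4 14)(3 12)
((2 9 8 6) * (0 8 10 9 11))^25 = (11)(9 10)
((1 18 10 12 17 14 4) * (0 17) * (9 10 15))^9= (0 12 10 9 15 18 1 4 14 17)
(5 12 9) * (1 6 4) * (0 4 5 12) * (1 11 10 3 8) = (0 4 11 10 3 8 1 6 5)(9 12) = [4, 6, 2, 8, 11, 0, 5, 7, 1, 12, 3, 10, 9]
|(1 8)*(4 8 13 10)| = |(1 13 10 4 8)| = 5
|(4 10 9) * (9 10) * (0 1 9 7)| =|(10)(0 1 9 4 7)| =5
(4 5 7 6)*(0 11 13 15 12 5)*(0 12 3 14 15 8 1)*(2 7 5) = (0 11 13 8 1)(2 7 6 4 12)(3 14 15) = [11, 0, 7, 14, 12, 5, 4, 6, 1, 9, 10, 13, 2, 8, 15, 3]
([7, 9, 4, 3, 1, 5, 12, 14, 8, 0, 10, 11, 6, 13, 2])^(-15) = (0 9 1 4 2 14 7)(6 12)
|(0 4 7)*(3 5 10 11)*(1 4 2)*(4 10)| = 9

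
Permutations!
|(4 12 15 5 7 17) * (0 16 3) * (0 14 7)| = |(0 16 3 14 7 17 4 12 15 5)| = 10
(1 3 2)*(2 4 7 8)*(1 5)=(1 3 4 7 8 2 5)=[0, 3, 5, 4, 7, 1, 6, 8, 2]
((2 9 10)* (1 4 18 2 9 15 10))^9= ((1 4 18 2 15 10 9))^9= (1 18 15 9 4 2 10)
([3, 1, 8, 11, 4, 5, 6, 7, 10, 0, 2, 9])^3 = (0 9 11 3)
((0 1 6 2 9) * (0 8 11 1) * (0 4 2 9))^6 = ((0 4 2)(1 6 9 8 11))^6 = (1 6 9 8 11)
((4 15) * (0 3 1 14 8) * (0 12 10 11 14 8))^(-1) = (0 14 11 10 12 8 1 3)(4 15)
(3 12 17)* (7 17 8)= (3 12 8 7 17)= [0, 1, 2, 12, 4, 5, 6, 17, 7, 9, 10, 11, 8, 13, 14, 15, 16, 3]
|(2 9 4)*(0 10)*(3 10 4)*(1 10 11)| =|(0 4 2 9 3 11 1 10)| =8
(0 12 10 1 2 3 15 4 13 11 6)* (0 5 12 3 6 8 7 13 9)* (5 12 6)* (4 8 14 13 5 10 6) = [3, 2, 10, 15, 9, 4, 12, 5, 7, 0, 1, 14, 6, 11, 13, 8] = (0 3 15 8 7 5 4 9)(1 2 10)(6 12)(11 14 13)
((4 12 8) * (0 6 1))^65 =((0 6 1)(4 12 8))^65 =(0 1 6)(4 8 12)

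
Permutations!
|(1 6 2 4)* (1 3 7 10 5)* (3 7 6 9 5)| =6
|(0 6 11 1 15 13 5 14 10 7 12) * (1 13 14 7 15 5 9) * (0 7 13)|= |(0 6 11)(1 5 13 9)(7 12)(10 15 14)|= 12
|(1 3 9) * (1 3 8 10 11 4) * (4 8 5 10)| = 6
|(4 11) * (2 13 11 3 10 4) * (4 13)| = |(2 4 3 10 13 11)| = 6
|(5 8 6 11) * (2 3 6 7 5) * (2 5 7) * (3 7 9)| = 8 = |(2 7 9 3 6 11 5 8)|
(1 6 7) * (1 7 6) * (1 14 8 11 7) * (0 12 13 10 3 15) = (0 12 13 10 3 15)(1 14 8 11 7) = [12, 14, 2, 15, 4, 5, 6, 1, 11, 9, 3, 7, 13, 10, 8, 0]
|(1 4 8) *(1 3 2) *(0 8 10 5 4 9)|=6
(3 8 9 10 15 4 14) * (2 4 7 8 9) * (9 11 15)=(2 4 14 3 11 15 7 8)(9 10)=[0, 1, 4, 11, 14, 5, 6, 8, 2, 10, 9, 15, 12, 13, 3, 7]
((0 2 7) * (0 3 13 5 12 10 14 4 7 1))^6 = ((0 2 1)(3 13 5 12 10 14 4 7))^6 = (3 4 10 5)(7 14 12 13)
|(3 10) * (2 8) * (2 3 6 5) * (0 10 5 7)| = 4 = |(0 10 6 7)(2 8 3 5)|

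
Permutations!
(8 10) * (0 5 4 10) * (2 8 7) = (0 5 4 10 7 2 8) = [5, 1, 8, 3, 10, 4, 6, 2, 0, 9, 7]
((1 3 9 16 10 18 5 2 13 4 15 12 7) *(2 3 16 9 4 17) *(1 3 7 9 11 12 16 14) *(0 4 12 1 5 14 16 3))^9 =((0 4 15 3 12 9 11 1 16 10 18 14 5 7)(2 13 17))^9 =(0 10 12 7 16 3 5 1 15 14 11 4 18 9)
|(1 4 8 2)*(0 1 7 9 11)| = |(0 1 4 8 2 7 9 11)| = 8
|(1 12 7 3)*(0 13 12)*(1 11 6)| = |(0 13 12 7 3 11 6 1)| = 8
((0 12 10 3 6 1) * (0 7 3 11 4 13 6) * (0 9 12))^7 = (1 4 12 7 13 10 3 6 11 9)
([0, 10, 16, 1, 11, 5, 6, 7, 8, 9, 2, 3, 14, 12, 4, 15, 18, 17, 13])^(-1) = [0, 3, 10, 11, 14, 5, 6, 7, 8, 9, 1, 4, 13, 18, 12, 15, 2, 17, 16]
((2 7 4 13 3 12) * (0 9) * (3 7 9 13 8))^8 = ((0 13 7 4 8 3 12 2 9))^8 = (0 9 2 12 3 8 4 7 13)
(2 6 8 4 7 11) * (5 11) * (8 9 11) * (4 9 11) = (2 6 11)(4 7 5 8 9) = [0, 1, 6, 3, 7, 8, 11, 5, 9, 4, 10, 2]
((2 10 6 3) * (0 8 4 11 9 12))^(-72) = (12)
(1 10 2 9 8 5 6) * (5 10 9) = (1 9 8 10 2 5 6) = [0, 9, 5, 3, 4, 6, 1, 7, 10, 8, 2]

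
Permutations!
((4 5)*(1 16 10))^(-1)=((1 16 10)(4 5))^(-1)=(1 10 16)(4 5)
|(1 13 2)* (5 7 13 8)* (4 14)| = |(1 8 5 7 13 2)(4 14)| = 6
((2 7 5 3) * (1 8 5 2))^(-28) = (8)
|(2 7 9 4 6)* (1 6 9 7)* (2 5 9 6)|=|(1 2)(4 6 5 9)|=4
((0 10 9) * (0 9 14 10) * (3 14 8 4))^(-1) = (3 4 8 10 14)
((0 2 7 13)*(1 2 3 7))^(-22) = ((0 3 7 13)(1 2))^(-22) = (0 7)(3 13)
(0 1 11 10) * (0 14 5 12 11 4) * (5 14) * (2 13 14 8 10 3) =[1, 4, 13, 2, 0, 12, 6, 7, 10, 9, 5, 3, 11, 14, 8] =(0 1 4)(2 13 14 8 10 5 12 11 3)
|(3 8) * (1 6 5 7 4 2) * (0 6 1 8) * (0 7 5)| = 10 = |(0 6)(2 8 3 7 4)|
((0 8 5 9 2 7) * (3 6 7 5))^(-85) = (2 9 5)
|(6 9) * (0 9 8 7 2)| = 6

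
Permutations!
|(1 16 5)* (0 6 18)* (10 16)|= 12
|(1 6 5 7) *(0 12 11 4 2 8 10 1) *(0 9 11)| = 10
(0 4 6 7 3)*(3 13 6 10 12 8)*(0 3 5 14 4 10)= (0 10 12 8 5 14 4)(6 7 13)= [10, 1, 2, 3, 0, 14, 7, 13, 5, 9, 12, 11, 8, 6, 4]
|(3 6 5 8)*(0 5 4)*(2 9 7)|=6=|(0 5 8 3 6 4)(2 9 7)|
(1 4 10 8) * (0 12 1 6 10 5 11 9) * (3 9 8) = (0 12 1 4 5 11 8 6 10 3 9) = [12, 4, 2, 9, 5, 11, 10, 7, 6, 0, 3, 8, 1]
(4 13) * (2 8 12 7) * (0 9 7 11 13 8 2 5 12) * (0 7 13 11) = (0 9 13 4 8 7 5 12) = [9, 1, 2, 3, 8, 12, 6, 5, 7, 13, 10, 11, 0, 4]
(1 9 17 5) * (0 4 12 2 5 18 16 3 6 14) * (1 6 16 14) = [4, 9, 5, 16, 12, 6, 1, 7, 8, 17, 10, 11, 2, 13, 0, 15, 3, 18, 14] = (0 4 12 2 5 6 1 9 17 18 14)(3 16)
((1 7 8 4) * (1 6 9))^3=((1 7 8 4 6 9))^3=(1 4)(6 7)(8 9)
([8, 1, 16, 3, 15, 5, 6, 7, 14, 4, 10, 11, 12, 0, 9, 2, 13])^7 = [16, 1, 4, 3, 14, 5, 6, 7, 13, 8, 10, 11, 12, 2, 0, 9, 15]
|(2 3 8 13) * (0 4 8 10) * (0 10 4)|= |(2 3 4 8 13)|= 5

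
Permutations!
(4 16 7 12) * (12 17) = [0, 1, 2, 3, 16, 5, 6, 17, 8, 9, 10, 11, 4, 13, 14, 15, 7, 12] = (4 16 7 17 12)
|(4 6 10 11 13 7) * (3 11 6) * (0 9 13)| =|(0 9 13 7 4 3 11)(6 10)| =14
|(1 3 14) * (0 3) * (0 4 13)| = 6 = |(0 3 14 1 4 13)|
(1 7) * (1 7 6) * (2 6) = (7)(1 2 6) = [0, 2, 6, 3, 4, 5, 1, 7]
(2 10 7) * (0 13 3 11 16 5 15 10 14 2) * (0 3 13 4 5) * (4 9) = (0 9 4 5 15 10 7 3 11 16)(2 14) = [9, 1, 14, 11, 5, 15, 6, 3, 8, 4, 7, 16, 12, 13, 2, 10, 0]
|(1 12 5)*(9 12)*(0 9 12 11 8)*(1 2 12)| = |(0 9 11 8)(2 12 5)| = 12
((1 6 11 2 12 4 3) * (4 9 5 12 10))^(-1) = ((1 6 11 2 10 4 3)(5 12 9))^(-1) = (1 3 4 10 2 11 6)(5 9 12)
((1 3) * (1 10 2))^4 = ((1 3 10 2))^4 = (10)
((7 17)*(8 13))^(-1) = (7 17)(8 13)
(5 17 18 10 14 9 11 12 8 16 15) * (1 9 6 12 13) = (1 9 11 13)(5 17 18 10 14 6 12 8 16 15) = [0, 9, 2, 3, 4, 17, 12, 7, 16, 11, 14, 13, 8, 1, 6, 5, 15, 18, 10]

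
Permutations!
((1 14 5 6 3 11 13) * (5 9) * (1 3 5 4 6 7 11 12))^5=(1 5 12 6 3 4 13 9 11 14 7)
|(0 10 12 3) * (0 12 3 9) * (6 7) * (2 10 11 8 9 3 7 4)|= 20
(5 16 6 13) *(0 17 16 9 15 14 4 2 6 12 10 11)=(0 17 16 12 10 11)(2 6 13 5 9 15 14 4)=[17, 1, 6, 3, 2, 9, 13, 7, 8, 15, 11, 0, 10, 5, 4, 14, 12, 16]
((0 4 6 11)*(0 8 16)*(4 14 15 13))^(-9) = (16)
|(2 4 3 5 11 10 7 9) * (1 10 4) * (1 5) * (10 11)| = |(1 11 4 3)(2 5 10 7 9)| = 20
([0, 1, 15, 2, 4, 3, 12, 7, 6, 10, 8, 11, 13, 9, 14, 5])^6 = (2 5)(3 15)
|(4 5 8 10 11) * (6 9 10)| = 7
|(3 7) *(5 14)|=|(3 7)(5 14)|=2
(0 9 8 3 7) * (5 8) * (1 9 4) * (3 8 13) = (0 4 1 9 5 13 3 7) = [4, 9, 2, 7, 1, 13, 6, 0, 8, 5, 10, 11, 12, 3]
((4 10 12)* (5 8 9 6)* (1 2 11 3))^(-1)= (1 3 11 2)(4 12 10)(5 6 9 8)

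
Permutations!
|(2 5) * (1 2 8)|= |(1 2 5 8)|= 4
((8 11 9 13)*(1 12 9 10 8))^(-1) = ((1 12 9 13)(8 11 10))^(-1) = (1 13 9 12)(8 10 11)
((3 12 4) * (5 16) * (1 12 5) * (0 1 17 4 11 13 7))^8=((0 1 12 11 13 7)(3 5 16 17 4))^8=(0 12 13)(1 11 7)(3 17 5 4 16)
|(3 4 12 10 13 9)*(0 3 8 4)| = |(0 3)(4 12 10 13 9 8)| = 6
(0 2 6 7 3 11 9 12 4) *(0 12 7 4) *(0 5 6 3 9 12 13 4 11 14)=(0 2 3 14)(4 13)(5 6 11 12)(7 9)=[2, 1, 3, 14, 13, 6, 11, 9, 8, 7, 10, 12, 5, 4, 0]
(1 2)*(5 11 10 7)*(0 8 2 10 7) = (0 8 2 1 10)(5 11 7) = [8, 10, 1, 3, 4, 11, 6, 5, 2, 9, 0, 7]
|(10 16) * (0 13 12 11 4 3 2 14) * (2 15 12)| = 20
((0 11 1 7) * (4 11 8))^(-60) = ((0 8 4 11 1 7))^(-60) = (11)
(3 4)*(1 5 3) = (1 5 3 4) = [0, 5, 2, 4, 1, 3]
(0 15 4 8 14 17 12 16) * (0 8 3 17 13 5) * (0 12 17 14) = (17)(0 15 4 3 14 13 5 12 16 8) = [15, 1, 2, 14, 3, 12, 6, 7, 0, 9, 10, 11, 16, 5, 13, 4, 8, 17]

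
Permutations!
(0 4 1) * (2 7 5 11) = (0 4 1)(2 7 5 11) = [4, 0, 7, 3, 1, 11, 6, 5, 8, 9, 10, 2]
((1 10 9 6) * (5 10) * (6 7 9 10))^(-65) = ((10)(1 5 6)(7 9))^(-65) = (10)(1 5 6)(7 9)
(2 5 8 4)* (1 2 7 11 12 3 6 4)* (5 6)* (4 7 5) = (1 2 6 7 11 12 3 4 5 8) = [0, 2, 6, 4, 5, 8, 7, 11, 1, 9, 10, 12, 3]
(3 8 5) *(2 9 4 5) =[0, 1, 9, 8, 5, 3, 6, 7, 2, 4] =(2 9 4 5 3 8)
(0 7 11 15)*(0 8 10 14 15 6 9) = (0 7 11 6 9)(8 10 14 15) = [7, 1, 2, 3, 4, 5, 9, 11, 10, 0, 14, 6, 12, 13, 15, 8]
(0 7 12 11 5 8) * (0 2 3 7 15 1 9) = (0 15 1 9)(2 3 7 12 11 5 8) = [15, 9, 3, 7, 4, 8, 6, 12, 2, 0, 10, 5, 11, 13, 14, 1]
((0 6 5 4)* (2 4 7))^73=(0 6 5 7 2 4)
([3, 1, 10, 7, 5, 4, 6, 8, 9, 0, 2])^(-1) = (0 9 8 7 3)(2 10)(4 5)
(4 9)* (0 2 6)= [2, 1, 6, 3, 9, 5, 0, 7, 8, 4]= (0 2 6)(4 9)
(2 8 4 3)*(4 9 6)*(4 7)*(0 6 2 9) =[6, 1, 8, 9, 3, 5, 7, 4, 0, 2] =(0 6 7 4 3 9 2 8)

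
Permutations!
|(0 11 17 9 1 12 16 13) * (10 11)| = |(0 10 11 17 9 1 12 16 13)| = 9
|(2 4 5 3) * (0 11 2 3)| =5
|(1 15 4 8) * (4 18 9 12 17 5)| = 9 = |(1 15 18 9 12 17 5 4 8)|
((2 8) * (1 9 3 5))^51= (1 5 3 9)(2 8)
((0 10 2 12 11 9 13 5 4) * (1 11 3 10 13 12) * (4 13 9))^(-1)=(0 4 11 1 2 10 3 12 9)(5 13)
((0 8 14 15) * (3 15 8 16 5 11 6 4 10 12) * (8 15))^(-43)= ((0 16 5 11 6 4 10 12 3 8 14 15))^(-43)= (0 4 14 11 3 16 10 15 6 8 5 12)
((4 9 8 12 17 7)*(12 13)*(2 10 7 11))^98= ((2 10 7 4 9 8 13 12 17 11))^98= (2 17 13 9 7)(4 10 11 12 8)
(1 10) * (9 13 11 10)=[0, 9, 2, 3, 4, 5, 6, 7, 8, 13, 1, 10, 12, 11]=(1 9 13 11 10)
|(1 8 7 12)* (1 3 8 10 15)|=|(1 10 15)(3 8 7 12)|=12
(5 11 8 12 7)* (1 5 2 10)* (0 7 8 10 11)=[7, 5, 11, 3, 4, 0, 6, 2, 12, 9, 1, 10, 8]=(0 7 2 11 10 1 5)(8 12)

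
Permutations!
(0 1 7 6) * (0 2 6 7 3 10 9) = (0 1 3 10 9)(2 6) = [1, 3, 6, 10, 4, 5, 2, 7, 8, 0, 9]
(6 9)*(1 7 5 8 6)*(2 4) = (1 7 5 8 6 9)(2 4) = [0, 7, 4, 3, 2, 8, 9, 5, 6, 1]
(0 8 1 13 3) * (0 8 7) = [7, 13, 2, 8, 4, 5, 6, 0, 1, 9, 10, 11, 12, 3] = (0 7)(1 13 3 8)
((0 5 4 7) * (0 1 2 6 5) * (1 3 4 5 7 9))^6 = (1 9 4 3 7 6 2)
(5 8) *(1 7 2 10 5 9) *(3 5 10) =(10)(1 7 2 3 5 8 9) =[0, 7, 3, 5, 4, 8, 6, 2, 9, 1, 10]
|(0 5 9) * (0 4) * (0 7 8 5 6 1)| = |(0 6 1)(4 7 8 5 9)| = 15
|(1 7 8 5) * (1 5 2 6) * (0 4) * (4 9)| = 15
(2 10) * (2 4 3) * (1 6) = [0, 6, 10, 2, 3, 5, 1, 7, 8, 9, 4] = (1 6)(2 10 4 3)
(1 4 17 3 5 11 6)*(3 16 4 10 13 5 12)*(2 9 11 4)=(1 10 13 5 4 17 16 2 9 11 6)(3 12)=[0, 10, 9, 12, 17, 4, 1, 7, 8, 11, 13, 6, 3, 5, 14, 15, 2, 16]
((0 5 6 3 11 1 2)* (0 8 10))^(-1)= ((0 5 6 3 11 1 2 8 10))^(-1)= (0 10 8 2 1 11 3 6 5)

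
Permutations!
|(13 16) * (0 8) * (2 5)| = 2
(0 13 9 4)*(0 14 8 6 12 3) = [13, 1, 2, 0, 14, 5, 12, 7, 6, 4, 10, 11, 3, 9, 8] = (0 13 9 4 14 8 6 12 3)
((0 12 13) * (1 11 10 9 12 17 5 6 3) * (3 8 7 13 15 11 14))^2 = (0 5 8 13 17 6 7)(1 3 14)(9 15 10 12 11)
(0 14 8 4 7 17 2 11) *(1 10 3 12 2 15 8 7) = (0 14 7 17 15 8 4 1 10 3 12 2 11) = [14, 10, 11, 12, 1, 5, 6, 17, 4, 9, 3, 0, 2, 13, 7, 8, 16, 15]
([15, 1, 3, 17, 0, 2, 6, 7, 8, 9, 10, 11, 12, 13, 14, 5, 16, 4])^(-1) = [4, 1, 5, 2, 17, 15, 6, 7, 8, 9, 10, 11, 12, 13, 14, 0, 16, 3]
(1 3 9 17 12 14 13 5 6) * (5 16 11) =(1 3 9 17 12 14 13 16 11 5 6) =[0, 3, 2, 9, 4, 6, 1, 7, 8, 17, 10, 5, 14, 16, 13, 15, 11, 12]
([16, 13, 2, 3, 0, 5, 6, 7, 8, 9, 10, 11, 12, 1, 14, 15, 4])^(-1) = (0 4 16)(1 13)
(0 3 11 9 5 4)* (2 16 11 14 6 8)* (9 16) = (0 3 14 6 8 2 9 5 4)(11 16) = [3, 1, 9, 14, 0, 4, 8, 7, 2, 5, 10, 16, 12, 13, 6, 15, 11]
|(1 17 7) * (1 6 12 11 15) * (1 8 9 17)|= 8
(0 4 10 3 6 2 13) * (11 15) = [4, 1, 13, 6, 10, 5, 2, 7, 8, 9, 3, 15, 12, 0, 14, 11] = (0 4 10 3 6 2 13)(11 15)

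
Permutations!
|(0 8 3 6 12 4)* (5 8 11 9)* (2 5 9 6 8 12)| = 14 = |(0 11 6 2 5 12 4)(3 8)|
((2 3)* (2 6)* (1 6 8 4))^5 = ((1 6 2 3 8 4))^5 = (1 4 8 3 2 6)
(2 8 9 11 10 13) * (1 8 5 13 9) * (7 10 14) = (1 8)(2 5 13)(7 10 9 11 14) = [0, 8, 5, 3, 4, 13, 6, 10, 1, 11, 9, 14, 12, 2, 7]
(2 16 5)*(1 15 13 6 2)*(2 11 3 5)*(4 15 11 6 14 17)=(1 11 3 5)(2 16)(4 15 13 14 17)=[0, 11, 16, 5, 15, 1, 6, 7, 8, 9, 10, 3, 12, 14, 17, 13, 2, 4]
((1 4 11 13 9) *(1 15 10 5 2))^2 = ((1 4 11 13 9 15 10 5 2))^2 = (1 11 9 10 2 4 13 15 5)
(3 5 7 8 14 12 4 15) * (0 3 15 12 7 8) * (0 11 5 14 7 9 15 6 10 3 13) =(0 13)(3 14 9 15 6 10)(4 12)(5 8 7 11) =[13, 1, 2, 14, 12, 8, 10, 11, 7, 15, 3, 5, 4, 0, 9, 6]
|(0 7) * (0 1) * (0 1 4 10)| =4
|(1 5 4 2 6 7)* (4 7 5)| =6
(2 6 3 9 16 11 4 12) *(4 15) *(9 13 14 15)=(2 6 3 13 14 15 4 12)(9 16 11)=[0, 1, 6, 13, 12, 5, 3, 7, 8, 16, 10, 9, 2, 14, 15, 4, 11]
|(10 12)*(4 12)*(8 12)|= |(4 8 12 10)|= 4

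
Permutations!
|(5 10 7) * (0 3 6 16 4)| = |(0 3 6 16 4)(5 10 7)| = 15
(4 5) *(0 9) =(0 9)(4 5) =[9, 1, 2, 3, 5, 4, 6, 7, 8, 0]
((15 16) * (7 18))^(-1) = ((7 18)(15 16))^(-1) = (7 18)(15 16)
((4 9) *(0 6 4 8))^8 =(0 9 6 8 4)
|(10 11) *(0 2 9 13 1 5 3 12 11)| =|(0 2 9 13 1 5 3 12 11 10)| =10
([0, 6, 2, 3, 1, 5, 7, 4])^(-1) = [0, 4, 2, 3, 7, 5, 1, 6]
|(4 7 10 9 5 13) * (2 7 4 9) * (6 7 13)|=7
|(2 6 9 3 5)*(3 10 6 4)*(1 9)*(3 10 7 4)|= 6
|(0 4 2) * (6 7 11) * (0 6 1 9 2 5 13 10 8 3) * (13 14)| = 24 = |(0 4 5 14 13 10 8 3)(1 9 2 6 7 11)|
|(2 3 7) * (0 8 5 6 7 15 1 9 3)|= |(0 8 5 6 7 2)(1 9 3 15)|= 12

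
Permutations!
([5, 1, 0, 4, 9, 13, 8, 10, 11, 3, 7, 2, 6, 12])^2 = (0 13 6 11)(2 5 12 8)(3 9 4)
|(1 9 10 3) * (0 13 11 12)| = |(0 13 11 12)(1 9 10 3)| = 4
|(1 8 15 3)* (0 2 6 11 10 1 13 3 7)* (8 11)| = 6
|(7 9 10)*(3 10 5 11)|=6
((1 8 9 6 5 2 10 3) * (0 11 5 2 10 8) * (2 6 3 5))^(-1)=(0 1 3 9 8 2 11)(5 10)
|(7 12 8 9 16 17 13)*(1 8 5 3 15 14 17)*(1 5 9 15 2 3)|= |(1 8 15 14 17 13 7 12 9 16 5)(2 3)|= 22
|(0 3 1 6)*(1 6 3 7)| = |(0 7 1 3 6)| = 5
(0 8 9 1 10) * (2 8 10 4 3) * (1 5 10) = [1, 4, 8, 2, 3, 10, 6, 7, 9, 5, 0] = (0 1 4 3 2 8 9 5 10)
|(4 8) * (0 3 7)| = |(0 3 7)(4 8)| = 6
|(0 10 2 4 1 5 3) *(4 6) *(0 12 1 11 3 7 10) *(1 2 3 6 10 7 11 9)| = |(1 5 11 6 4 9)(2 10 3 12)| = 12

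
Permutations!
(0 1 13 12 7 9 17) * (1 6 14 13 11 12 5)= [6, 11, 2, 3, 4, 1, 14, 9, 8, 17, 10, 12, 7, 5, 13, 15, 16, 0]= (0 6 14 13 5 1 11 12 7 9 17)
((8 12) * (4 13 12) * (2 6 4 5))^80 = ((2 6 4 13 12 8 5))^80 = (2 13 5 4 8 6 12)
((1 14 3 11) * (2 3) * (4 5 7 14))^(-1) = ((1 4 5 7 14 2 3 11))^(-1) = (1 11 3 2 14 7 5 4)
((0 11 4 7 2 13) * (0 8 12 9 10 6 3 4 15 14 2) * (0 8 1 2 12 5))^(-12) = (0 11 15 14 12 9 10 6 3 4 7 8 5) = ((0 11 15 14 12 9 10 6 3 4 7 8 5)(1 2 13))^(-12)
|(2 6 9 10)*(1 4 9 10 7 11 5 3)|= 21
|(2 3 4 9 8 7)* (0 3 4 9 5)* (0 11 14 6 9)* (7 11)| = |(0 3)(2 4 5 7)(6 9 8 11 14)| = 20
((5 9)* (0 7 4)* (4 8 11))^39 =((0 7 8 11 4)(5 9))^39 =(0 4 11 8 7)(5 9)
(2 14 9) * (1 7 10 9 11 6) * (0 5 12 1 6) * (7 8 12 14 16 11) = (0 5 14 7 10 9 2 16 11)(1 8 12) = [5, 8, 16, 3, 4, 14, 6, 10, 12, 2, 9, 0, 1, 13, 7, 15, 11]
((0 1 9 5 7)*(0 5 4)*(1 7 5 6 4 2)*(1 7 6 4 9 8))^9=(0 2)(1 8)(4 9)(6 7)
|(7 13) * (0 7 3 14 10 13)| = |(0 7)(3 14 10 13)| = 4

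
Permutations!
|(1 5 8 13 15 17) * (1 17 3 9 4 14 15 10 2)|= 30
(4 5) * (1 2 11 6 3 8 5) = (1 2 11 6 3 8 5 4) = [0, 2, 11, 8, 1, 4, 3, 7, 5, 9, 10, 6]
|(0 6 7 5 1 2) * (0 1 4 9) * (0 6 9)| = 6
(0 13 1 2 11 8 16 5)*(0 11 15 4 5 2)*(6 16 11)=(0 13 1)(2 15 4 5 6 16)(8 11)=[13, 0, 15, 3, 5, 6, 16, 7, 11, 9, 10, 8, 12, 1, 14, 4, 2]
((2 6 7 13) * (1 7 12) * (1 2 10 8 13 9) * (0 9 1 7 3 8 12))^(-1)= ((0 9 7 1 3 8 13 10 12 2 6))^(-1)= (0 6 2 12 10 13 8 3 1 7 9)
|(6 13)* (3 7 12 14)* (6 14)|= 6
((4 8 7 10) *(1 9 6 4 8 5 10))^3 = ((1 9 6 4 5 10 8 7))^3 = (1 4 8 9 5 7 6 10)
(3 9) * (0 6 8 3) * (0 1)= (0 6 8 3 9 1)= [6, 0, 2, 9, 4, 5, 8, 7, 3, 1]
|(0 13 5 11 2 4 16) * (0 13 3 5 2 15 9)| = 12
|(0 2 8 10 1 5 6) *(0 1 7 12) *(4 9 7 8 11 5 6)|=8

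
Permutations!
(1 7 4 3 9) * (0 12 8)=(0 12 8)(1 7 4 3 9)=[12, 7, 2, 9, 3, 5, 6, 4, 0, 1, 10, 11, 8]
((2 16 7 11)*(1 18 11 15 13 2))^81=((1 18 11)(2 16 7 15 13))^81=(18)(2 16 7 15 13)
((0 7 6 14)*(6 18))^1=(0 7 18 6 14)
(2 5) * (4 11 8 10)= (2 5)(4 11 8 10)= [0, 1, 5, 3, 11, 2, 6, 7, 10, 9, 4, 8]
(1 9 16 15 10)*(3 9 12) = (1 12 3 9 16 15 10) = [0, 12, 2, 9, 4, 5, 6, 7, 8, 16, 1, 11, 3, 13, 14, 10, 15]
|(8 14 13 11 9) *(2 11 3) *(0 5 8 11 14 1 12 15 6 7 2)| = |(0 5 8 1 12 15 6 7 2 14 13 3)(9 11)| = 12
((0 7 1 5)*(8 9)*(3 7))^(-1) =((0 3 7 1 5)(8 9))^(-1) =(0 5 1 7 3)(8 9)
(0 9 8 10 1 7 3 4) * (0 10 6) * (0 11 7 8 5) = (0 9 5)(1 8 6 11 7 3 4 10) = [9, 8, 2, 4, 10, 0, 11, 3, 6, 5, 1, 7]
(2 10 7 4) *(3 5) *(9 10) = (2 9 10 7 4)(3 5) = [0, 1, 9, 5, 2, 3, 6, 4, 8, 10, 7]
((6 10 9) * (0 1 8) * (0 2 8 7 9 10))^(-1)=((10)(0 1 7 9 6)(2 8))^(-1)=(10)(0 6 9 7 1)(2 8)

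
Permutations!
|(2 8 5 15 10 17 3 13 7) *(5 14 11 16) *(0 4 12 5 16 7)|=|(0 4 12 5 15 10 17 3 13)(2 8 14 11 7)|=45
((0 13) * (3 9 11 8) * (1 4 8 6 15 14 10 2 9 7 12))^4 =((0 13)(1 4 8 3 7 12)(2 9 11 6 15 14 10))^4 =(1 7 8)(2 15 9 14 11 10 6)(3 4 12)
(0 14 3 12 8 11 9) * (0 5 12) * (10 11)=(0 14 3)(5 12 8 10 11 9)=[14, 1, 2, 0, 4, 12, 6, 7, 10, 5, 11, 9, 8, 13, 3]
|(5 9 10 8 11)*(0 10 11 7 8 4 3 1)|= |(0 10 4 3 1)(5 9 11)(7 8)|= 30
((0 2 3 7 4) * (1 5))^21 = ((0 2 3 7 4)(1 5))^21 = (0 2 3 7 4)(1 5)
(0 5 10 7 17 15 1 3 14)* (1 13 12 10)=[5, 3, 2, 14, 4, 1, 6, 17, 8, 9, 7, 11, 10, 12, 0, 13, 16, 15]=(0 5 1 3 14)(7 17 15 13 12 10)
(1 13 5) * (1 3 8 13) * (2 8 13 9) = [0, 1, 8, 13, 4, 3, 6, 7, 9, 2, 10, 11, 12, 5] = (2 8 9)(3 13 5)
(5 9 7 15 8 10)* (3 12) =(3 12)(5 9 7 15 8 10) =[0, 1, 2, 12, 4, 9, 6, 15, 10, 7, 5, 11, 3, 13, 14, 8]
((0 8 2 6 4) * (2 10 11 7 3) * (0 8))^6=(2 7 10 4)(3 11 8 6)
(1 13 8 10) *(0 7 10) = (0 7 10 1 13 8) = [7, 13, 2, 3, 4, 5, 6, 10, 0, 9, 1, 11, 12, 8]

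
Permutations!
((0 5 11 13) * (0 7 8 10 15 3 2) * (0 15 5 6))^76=((0 6)(2 15 3)(5 11 13 7 8 10))^76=(2 15 3)(5 8 13)(7 11 10)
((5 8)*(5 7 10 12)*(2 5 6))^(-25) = ((2 5 8 7 10 12 6))^(-25) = (2 7 6 8 12 5 10)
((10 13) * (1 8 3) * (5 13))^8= (1 3 8)(5 10 13)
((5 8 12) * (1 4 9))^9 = (12)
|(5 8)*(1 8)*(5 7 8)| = 2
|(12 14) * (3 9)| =|(3 9)(12 14)| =2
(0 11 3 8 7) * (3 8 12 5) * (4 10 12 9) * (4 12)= (0 11 8 7)(3 9 12 5)(4 10)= [11, 1, 2, 9, 10, 3, 6, 0, 7, 12, 4, 8, 5]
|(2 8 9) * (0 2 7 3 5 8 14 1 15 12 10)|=35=|(0 2 14 1 15 12 10)(3 5 8 9 7)|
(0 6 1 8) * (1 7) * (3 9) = [6, 8, 2, 9, 4, 5, 7, 1, 0, 3] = (0 6 7 1 8)(3 9)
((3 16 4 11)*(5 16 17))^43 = (3 17 5 16 4 11)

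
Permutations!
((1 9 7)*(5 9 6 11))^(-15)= (1 5)(6 9)(7 11)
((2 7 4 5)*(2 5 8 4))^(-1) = (2 7)(4 8)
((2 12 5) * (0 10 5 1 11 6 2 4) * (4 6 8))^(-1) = ((0 10 5 6 2 12 1 11 8 4))^(-1) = (0 4 8 11 1 12 2 6 5 10)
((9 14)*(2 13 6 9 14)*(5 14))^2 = (14)(2 6)(9 13)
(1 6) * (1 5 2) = [0, 6, 1, 3, 4, 2, 5] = (1 6 5 2)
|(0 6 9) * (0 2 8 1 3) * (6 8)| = |(0 8 1 3)(2 6 9)| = 12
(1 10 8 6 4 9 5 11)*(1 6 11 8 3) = [0, 10, 2, 1, 9, 8, 4, 7, 11, 5, 3, 6] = (1 10 3)(4 9 5 8 11 6)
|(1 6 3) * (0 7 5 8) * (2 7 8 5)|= |(0 8)(1 6 3)(2 7)|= 6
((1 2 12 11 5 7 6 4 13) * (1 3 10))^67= (1 2 12 11 5 7 6 4 13 3 10)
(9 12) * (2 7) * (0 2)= (0 2 7)(9 12)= [2, 1, 7, 3, 4, 5, 6, 0, 8, 12, 10, 11, 9]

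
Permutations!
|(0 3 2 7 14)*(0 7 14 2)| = 6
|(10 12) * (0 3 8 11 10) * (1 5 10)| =8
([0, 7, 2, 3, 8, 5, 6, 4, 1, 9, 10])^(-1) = [0, 8, 2, 3, 7, 5, 6, 1, 4, 9, 10]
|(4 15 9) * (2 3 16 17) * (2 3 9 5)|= |(2 9 4 15 5)(3 16 17)|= 15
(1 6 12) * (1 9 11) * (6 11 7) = (1 11)(6 12 9 7) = [0, 11, 2, 3, 4, 5, 12, 6, 8, 7, 10, 1, 9]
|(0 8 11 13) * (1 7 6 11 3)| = 8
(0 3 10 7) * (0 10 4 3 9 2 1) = (0 9 2 1)(3 4)(7 10) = [9, 0, 1, 4, 3, 5, 6, 10, 8, 2, 7]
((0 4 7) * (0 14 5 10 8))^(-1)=(0 8 10 5 14 7 4)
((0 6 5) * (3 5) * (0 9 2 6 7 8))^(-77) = ((0 7 8)(2 6 3 5 9))^(-77) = (0 7 8)(2 5 6 9 3)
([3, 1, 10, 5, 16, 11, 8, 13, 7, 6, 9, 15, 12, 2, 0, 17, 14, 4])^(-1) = [14, 1, 13, 0, 17, 3, 9, 8, 6, 10, 2, 5, 12, 7, 16, 11, 4, 15]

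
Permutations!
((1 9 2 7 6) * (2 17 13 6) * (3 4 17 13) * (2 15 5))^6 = (17)(1 13)(2 15)(5 7)(6 9)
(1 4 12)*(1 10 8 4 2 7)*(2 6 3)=(1 6 3 2 7)(4 12 10 8)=[0, 6, 7, 2, 12, 5, 3, 1, 4, 9, 8, 11, 10]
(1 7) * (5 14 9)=(1 7)(5 14 9)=[0, 7, 2, 3, 4, 14, 6, 1, 8, 5, 10, 11, 12, 13, 9]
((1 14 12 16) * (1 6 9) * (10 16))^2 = (1 12 16 9 14 10 6)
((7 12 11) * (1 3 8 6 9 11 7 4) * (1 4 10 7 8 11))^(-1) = (1 9 6 8 12 7 10 11 3)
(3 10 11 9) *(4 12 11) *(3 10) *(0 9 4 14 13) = (0 9 10 14 13)(4 12 11) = [9, 1, 2, 3, 12, 5, 6, 7, 8, 10, 14, 4, 11, 0, 13]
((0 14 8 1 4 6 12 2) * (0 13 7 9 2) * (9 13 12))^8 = ((0 14 8 1 4 6 9 2 12)(7 13))^8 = (0 12 2 9 6 4 1 8 14)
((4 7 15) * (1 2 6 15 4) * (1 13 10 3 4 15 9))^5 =(1 2 6 9)(3 10 13 15 7 4)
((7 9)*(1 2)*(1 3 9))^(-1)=(1 7 9 3 2)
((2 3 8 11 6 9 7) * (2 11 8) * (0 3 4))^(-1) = ((0 3 2 4)(6 9 7 11))^(-1) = (0 4 2 3)(6 11 7 9)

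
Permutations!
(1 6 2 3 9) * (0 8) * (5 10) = (0 8)(1 6 2 3 9)(5 10) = [8, 6, 3, 9, 4, 10, 2, 7, 0, 1, 5]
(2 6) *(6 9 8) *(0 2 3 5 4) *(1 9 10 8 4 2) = [1, 9, 10, 5, 0, 2, 3, 7, 6, 4, 8] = (0 1 9 4)(2 10 8 6 3 5)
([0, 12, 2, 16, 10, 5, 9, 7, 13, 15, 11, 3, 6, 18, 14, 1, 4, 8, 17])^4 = [0, 15, 2, 11, 16, 5, 12, 7, 8, 6, 4, 10, 1, 13, 14, 9, 3, 17, 18]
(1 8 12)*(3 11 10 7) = (1 8 12)(3 11 10 7) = [0, 8, 2, 11, 4, 5, 6, 3, 12, 9, 7, 10, 1]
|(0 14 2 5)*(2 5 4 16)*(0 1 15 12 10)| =|(0 14 5 1 15 12 10)(2 4 16)| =21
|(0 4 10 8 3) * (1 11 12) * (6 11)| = 20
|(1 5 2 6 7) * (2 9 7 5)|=6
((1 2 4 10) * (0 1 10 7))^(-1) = (10)(0 7 4 2 1)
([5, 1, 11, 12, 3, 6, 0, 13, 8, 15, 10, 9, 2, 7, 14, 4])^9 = (2 9 4 12 11 15 3)(7 13)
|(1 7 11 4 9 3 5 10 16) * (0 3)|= |(0 3 5 10 16 1 7 11 4 9)|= 10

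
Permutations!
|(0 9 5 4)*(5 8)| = 5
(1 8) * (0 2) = (0 2)(1 8) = [2, 8, 0, 3, 4, 5, 6, 7, 1]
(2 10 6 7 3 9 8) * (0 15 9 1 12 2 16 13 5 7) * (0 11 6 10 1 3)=(0 15 9 8 16 13 5 7)(1 12 2)(6 11)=[15, 12, 1, 3, 4, 7, 11, 0, 16, 8, 10, 6, 2, 5, 14, 9, 13]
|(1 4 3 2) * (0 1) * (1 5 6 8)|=8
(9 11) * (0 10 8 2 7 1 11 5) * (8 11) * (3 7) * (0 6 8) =(0 10 11 9 5 6 8 2 3 7 1) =[10, 0, 3, 7, 4, 6, 8, 1, 2, 5, 11, 9]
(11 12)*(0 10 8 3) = (0 10 8 3)(11 12) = [10, 1, 2, 0, 4, 5, 6, 7, 3, 9, 8, 12, 11]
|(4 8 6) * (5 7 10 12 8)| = 7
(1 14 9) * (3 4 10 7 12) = (1 14 9)(3 4 10 7 12) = [0, 14, 2, 4, 10, 5, 6, 12, 8, 1, 7, 11, 3, 13, 9]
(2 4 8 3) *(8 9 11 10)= (2 4 9 11 10 8 3)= [0, 1, 4, 2, 9, 5, 6, 7, 3, 11, 8, 10]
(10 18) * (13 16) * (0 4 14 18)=(0 4 14 18 10)(13 16)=[4, 1, 2, 3, 14, 5, 6, 7, 8, 9, 0, 11, 12, 16, 18, 15, 13, 17, 10]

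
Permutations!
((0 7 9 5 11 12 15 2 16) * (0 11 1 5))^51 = ((0 7 9)(1 5)(2 16 11 12 15))^51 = (1 5)(2 16 11 12 15)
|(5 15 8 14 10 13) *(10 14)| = 5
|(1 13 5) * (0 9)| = |(0 9)(1 13 5)| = 6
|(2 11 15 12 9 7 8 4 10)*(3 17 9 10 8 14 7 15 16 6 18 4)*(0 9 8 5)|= |(0 9 15 12 10 2 11 16 6 18 4 5)(3 17 8)(7 14)|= 12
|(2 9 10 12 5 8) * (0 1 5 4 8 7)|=12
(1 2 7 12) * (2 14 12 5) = (1 14 12)(2 7 5) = [0, 14, 7, 3, 4, 2, 6, 5, 8, 9, 10, 11, 1, 13, 12]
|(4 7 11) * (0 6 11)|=5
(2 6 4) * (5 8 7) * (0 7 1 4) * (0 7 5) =[5, 4, 6, 3, 2, 8, 7, 0, 1] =(0 5 8 1 4 2 6 7)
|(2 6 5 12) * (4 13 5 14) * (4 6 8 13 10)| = |(2 8 13 5 12)(4 10)(6 14)| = 10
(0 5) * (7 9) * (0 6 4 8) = [5, 1, 2, 3, 8, 6, 4, 9, 0, 7] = (0 5 6 4 8)(7 9)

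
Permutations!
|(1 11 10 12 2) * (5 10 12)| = |(1 11 12 2)(5 10)| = 4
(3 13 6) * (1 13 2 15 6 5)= (1 13 5)(2 15 6 3)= [0, 13, 15, 2, 4, 1, 3, 7, 8, 9, 10, 11, 12, 5, 14, 6]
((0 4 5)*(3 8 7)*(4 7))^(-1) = (0 5 4 8 3 7)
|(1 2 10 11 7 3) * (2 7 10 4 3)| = 10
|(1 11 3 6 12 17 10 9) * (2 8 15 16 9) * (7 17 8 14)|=45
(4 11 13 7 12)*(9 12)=(4 11 13 7 9 12)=[0, 1, 2, 3, 11, 5, 6, 9, 8, 12, 10, 13, 4, 7]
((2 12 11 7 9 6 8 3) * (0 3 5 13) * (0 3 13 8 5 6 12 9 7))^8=(0 13 3 2 9 12 11)(5 6 8)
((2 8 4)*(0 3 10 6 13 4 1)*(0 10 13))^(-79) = ((0 3 13 4 2 8 1 10 6))^(-79) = (0 13 2 1 6 3 4 8 10)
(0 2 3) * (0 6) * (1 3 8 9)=(0 2 8 9 1 3 6)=[2, 3, 8, 6, 4, 5, 0, 7, 9, 1]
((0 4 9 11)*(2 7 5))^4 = (11)(2 7 5)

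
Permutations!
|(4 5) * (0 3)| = |(0 3)(4 5)| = 2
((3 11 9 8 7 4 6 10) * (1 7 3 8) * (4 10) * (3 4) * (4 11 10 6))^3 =((1 7 6 3 10 8 11 9))^3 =(1 3 11 7 10 9 6 8)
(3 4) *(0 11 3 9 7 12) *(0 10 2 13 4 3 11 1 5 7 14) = (0 1 5 7 12 10 2 13 4 9 14) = [1, 5, 13, 3, 9, 7, 6, 12, 8, 14, 2, 11, 10, 4, 0]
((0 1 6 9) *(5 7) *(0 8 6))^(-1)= (0 1)(5 7)(6 8 9)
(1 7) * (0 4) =(0 4)(1 7) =[4, 7, 2, 3, 0, 5, 6, 1]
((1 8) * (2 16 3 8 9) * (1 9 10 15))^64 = (1 10 15)(2 9 8 3 16)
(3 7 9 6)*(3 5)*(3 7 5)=(3 5 7 9 6)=[0, 1, 2, 5, 4, 7, 3, 9, 8, 6]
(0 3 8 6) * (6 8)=[3, 1, 2, 6, 4, 5, 0, 7, 8]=(8)(0 3 6)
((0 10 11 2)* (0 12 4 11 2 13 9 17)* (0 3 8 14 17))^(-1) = (0 9 13 11 4 12 2 10)(3 17 14 8)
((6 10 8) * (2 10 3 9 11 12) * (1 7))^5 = (1 7)(2 9 8 12 3 10 11 6)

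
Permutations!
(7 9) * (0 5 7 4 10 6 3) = (0 5 7 9 4 10 6 3) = [5, 1, 2, 0, 10, 7, 3, 9, 8, 4, 6]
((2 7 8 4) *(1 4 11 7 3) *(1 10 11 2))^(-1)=((1 4)(2 3 10 11 7 8))^(-1)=(1 4)(2 8 7 11 10 3)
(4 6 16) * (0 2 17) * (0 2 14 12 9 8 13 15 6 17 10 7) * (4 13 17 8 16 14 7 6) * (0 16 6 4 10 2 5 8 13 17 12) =(0 7 16 17 5 8 12 9 6 14)(4 13 15 10) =[7, 1, 2, 3, 13, 8, 14, 16, 12, 6, 4, 11, 9, 15, 0, 10, 17, 5]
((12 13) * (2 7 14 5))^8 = (14)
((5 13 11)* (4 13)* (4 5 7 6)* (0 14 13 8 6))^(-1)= (0 7 11 13 14)(4 6 8)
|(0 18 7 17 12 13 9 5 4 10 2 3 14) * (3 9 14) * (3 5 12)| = 13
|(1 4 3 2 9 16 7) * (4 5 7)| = |(1 5 7)(2 9 16 4 3)| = 15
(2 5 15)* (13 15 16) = (2 5 16 13 15) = [0, 1, 5, 3, 4, 16, 6, 7, 8, 9, 10, 11, 12, 15, 14, 2, 13]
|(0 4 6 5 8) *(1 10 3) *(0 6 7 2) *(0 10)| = |(0 4 7 2 10 3 1)(5 8 6)| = 21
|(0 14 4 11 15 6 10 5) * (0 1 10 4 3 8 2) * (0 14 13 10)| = 20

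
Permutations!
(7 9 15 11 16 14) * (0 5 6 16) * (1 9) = (0 5 6 16 14 7 1 9 15 11) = [5, 9, 2, 3, 4, 6, 16, 1, 8, 15, 10, 0, 12, 13, 7, 11, 14]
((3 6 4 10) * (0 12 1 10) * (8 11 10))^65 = ((0 12 1 8 11 10 3 6 4))^65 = (0 1 11 3 4 12 8 10 6)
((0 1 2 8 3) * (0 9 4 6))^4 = ((0 1 2 8 3 9 4 6))^4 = (0 3)(1 9)(2 4)(6 8)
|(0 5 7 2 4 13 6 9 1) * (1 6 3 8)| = |(0 5 7 2 4 13 3 8 1)(6 9)| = 18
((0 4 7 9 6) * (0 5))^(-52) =((0 4 7 9 6 5))^(-52) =(0 7 6)(4 9 5)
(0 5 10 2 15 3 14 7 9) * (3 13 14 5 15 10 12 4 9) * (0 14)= [15, 1, 10, 5, 9, 12, 6, 3, 8, 14, 2, 11, 4, 0, 7, 13]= (0 15 13)(2 10)(3 5 12 4 9 14 7)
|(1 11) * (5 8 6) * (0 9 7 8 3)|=|(0 9 7 8 6 5 3)(1 11)|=14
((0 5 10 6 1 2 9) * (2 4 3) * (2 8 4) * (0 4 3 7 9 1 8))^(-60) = (10)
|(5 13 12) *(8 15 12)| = |(5 13 8 15 12)| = 5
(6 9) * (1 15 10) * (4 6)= (1 15 10)(4 6 9)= [0, 15, 2, 3, 6, 5, 9, 7, 8, 4, 1, 11, 12, 13, 14, 10]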